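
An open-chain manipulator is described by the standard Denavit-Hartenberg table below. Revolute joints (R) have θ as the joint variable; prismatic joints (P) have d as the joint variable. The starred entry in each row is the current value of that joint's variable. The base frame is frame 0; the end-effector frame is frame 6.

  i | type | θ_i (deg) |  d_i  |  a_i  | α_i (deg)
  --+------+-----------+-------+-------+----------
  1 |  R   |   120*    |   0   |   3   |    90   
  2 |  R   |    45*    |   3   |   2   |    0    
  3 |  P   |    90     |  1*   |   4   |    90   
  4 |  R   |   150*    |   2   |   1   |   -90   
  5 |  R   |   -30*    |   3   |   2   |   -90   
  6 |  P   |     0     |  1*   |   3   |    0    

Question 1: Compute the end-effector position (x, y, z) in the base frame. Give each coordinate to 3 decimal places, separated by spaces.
-0.655 9.768 2.181

after link 1: o_1 = (-1.5000, 2.5981, 0.0000)
after link 2: o_2 = (0.3910, 5.3228, 1.4142)
after link 3: o_3 = (2.6712, 3.3733, 4.2426)
after link 4: o_4 = (2.0909, 5.3784, 5.0445)
after link 5: o_5 = (-0.8233, 6.9619, 3.6303)
after link 6: o_6 = (-0.6545, 9.7676, 2.1814)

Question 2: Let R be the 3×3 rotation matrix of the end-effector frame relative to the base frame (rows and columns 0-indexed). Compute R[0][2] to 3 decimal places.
End-effector z-axis (col 2 of R) = (0.3696,-0.1402,-0.9186)
R[0][2] = 0.3696

0.370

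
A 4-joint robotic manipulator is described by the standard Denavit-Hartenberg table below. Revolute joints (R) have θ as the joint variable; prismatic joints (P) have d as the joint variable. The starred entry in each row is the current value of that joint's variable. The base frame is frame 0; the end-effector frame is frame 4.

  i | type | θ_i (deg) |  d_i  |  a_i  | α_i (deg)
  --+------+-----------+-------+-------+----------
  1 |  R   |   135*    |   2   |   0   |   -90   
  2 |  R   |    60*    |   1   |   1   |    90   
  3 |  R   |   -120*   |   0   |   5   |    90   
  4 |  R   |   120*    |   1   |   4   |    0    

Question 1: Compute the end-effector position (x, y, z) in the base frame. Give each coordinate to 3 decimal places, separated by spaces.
-0.862 2.415 4.915

after link 1: o_1 = (0.0000, 0.0000, 2.0000)
after link 2: o_2 = (-1.0607, -0.3536, 1.1340)
after link 3: o_3 = (2.8851, 1.8244, 3.2990)
after link 4: o_4 = (-0.8619, 2.4148, 4.9151)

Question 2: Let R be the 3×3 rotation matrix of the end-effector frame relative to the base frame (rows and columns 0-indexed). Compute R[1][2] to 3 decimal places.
-0.660

End-effector z-axis (col 2 of R) = (-0.0474,-0.6597,0.7500)
R[1][2] = -0.6597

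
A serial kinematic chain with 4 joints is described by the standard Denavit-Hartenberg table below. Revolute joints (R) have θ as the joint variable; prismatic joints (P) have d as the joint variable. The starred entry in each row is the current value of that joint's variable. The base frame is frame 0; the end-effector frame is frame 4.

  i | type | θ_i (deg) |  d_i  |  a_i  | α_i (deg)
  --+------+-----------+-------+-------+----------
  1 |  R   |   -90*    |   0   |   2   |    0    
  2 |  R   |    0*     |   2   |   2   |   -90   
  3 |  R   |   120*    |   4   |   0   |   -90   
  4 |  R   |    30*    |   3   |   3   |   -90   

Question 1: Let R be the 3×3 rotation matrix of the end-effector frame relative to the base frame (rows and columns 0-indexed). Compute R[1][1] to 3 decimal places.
-0.866

End-effector y-axis (col 1 of R) = (-0.0000,-0.8660,-0.5000)
R[1][1] = -0.8660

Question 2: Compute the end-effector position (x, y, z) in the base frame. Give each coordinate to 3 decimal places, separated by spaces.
after link 1: o_1 = (0.0000, -2.0000, 0.0000)
after link 2: o_2 = (0.0000, -4.0000, 2.0000)
after link 3: o_3 = (4.0000, -4.0000, 2.0000)
after link 4: o_4 = (2.5000, -0.1029, 1.2500)

2.500 -0.103 1.250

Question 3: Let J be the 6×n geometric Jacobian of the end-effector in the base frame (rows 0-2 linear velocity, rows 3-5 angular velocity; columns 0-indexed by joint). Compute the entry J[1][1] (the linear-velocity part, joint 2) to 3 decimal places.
axis z_1 = (0.0000,0.0000,1.0000); lever o_n−o_1 = (2.5000,1.8971,1.2500)
cross product → J_v[:, 1] = (-1.8971,2.5000,0.0000)
J_ω[:, 1] = z_1
entry J[1][1] = 2.5000

2.500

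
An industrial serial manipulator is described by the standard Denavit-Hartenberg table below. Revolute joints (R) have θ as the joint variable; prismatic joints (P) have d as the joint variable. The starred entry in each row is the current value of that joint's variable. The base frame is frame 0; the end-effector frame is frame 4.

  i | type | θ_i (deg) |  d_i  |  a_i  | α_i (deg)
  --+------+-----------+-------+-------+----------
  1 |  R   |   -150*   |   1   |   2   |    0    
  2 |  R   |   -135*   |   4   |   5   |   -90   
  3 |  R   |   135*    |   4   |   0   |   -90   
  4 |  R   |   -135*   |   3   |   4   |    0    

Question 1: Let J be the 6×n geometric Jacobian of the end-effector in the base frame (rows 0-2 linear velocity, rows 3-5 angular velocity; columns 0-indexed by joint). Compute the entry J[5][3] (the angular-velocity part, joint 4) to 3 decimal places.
axis z_3 = (-0.1830,-0.6830,0.7071); lever o_n−o_3 = (-2.7635,0.6149,4.1213)
cross product → J_v[:, 3] = (-3.2497,-1.1998,-2.0000)
J_ω[:, 3] = z_3
entry J[5][3] = 0.7071

0.707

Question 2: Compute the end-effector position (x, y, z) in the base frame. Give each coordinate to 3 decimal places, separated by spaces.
after link 1: o_1 = (-1.7321, -1.0000, 1.0000)
after link 2: o_2 = (-0.4380, 3.8296, 5.0000)
after link 3: o_3 = (-4.3017, 4.8649, 5.0000)
after link 4: o_4 = (-7.0651, 5.4798, 9.1213)

-7.065 5.480 9.121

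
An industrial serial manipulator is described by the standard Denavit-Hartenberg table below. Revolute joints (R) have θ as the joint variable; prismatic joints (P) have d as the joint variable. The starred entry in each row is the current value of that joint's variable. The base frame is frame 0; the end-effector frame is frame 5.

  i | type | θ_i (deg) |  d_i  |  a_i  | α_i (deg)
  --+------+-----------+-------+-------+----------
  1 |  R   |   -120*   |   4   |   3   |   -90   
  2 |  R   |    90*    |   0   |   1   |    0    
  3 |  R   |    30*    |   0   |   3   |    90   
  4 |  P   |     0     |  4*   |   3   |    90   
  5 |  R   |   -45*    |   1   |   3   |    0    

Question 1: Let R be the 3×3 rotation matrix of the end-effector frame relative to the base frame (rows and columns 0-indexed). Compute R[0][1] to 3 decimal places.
End-effector y-axis (col 1 of R) = (-0.1294,-0.2241,-0.9659)
R[0][1] = -0.1294

-0.129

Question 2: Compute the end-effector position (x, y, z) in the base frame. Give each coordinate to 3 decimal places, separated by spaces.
-1.149 0.010 -4.973

after link 1: o_1 = (-1.5000, -2.5981, 4.0000)
after link 2: o_2 = (-1.5000, -2.5981, 3.0000)
after link 3: o_3 = (-0.7500, -1.2990, 0.4019)
after link 4: o_4 = (-1.7321, -3.0000, -4.1962)
after link 5: o_5 = (-1.1492, 0.0095, -4.9726)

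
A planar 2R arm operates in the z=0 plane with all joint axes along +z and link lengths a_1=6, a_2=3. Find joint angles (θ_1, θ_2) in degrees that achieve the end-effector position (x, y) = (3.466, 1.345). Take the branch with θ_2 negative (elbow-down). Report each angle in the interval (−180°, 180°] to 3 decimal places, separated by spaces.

cos θ_2 = (13.8222−6²−3²)/(2·6·3) = -0.8661; θ_2 = -150.0029° (elbow-down)
β = atan2(1.3450,3.4660) = 21.2090°; ψ = atan2(-1.4999,3.4018) = -23.7926°
θ_1 = β − ψ = 45.0016°

45.002 -150.003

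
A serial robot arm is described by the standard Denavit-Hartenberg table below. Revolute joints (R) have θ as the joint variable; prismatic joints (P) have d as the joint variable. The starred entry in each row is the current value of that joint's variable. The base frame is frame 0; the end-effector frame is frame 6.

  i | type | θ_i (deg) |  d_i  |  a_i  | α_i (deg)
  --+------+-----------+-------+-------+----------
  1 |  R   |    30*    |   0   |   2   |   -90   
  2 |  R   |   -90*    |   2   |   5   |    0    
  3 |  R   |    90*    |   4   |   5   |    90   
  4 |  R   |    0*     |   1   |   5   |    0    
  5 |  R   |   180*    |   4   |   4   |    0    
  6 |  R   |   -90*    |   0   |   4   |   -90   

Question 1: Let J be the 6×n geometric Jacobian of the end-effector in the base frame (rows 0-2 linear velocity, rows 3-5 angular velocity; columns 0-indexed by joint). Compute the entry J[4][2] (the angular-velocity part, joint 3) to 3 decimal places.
0.866

axis z_2 = (-0.5000,0.8660,0.0000); lever o_n−o_2 = (1.1962,9.9282,5.0000)
cross product → J_v[:, 2] = (4.3301,2.5000,-6.0000)
J_ω[:, 2] = z_2
entry J[4][2] = 0.8660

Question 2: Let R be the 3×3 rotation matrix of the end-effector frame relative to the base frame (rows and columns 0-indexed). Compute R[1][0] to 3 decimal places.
End-effector x-axis (col 0 of R) = (-0.5000,0.8660,-0.0000)
R[1][0] = 0.8660

0.866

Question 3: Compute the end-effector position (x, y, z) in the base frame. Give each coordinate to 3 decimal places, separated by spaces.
1.928 12.660 10.000

after link 1: o_1 = (1.7321, 1.0000, 0.0000)
after link 2: o_2 = (0.7321, 2.7321, 5.0000)
after link 3: o_3 = (3.0622, 8.6962, 5.0000)
after link 4: o_4 = (7.3923, 11.1962, 6.0000)
after link 5: o_5 = (3.9282, 9.1962, 10.0000)
after link 6: o_6 = (1.9282, 12.6603, 10.0000)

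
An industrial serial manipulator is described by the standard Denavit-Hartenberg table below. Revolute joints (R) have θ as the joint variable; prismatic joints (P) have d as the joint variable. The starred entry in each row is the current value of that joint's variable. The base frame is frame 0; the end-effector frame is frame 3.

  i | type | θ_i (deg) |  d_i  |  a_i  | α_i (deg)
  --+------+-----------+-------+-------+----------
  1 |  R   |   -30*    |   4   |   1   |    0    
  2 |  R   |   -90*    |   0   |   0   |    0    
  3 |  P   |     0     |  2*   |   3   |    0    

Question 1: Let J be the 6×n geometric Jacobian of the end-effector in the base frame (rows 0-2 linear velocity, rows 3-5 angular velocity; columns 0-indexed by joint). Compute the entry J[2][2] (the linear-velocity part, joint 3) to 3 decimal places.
1.000

prismatic axis z_2 = (0.0000,0.0000,1.0000)
J_v[:, 2] = z_2; J_ω[:, 2] = (0,0,0)
entry J[2][2] = 1.0000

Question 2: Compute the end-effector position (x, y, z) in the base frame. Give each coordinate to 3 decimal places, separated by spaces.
-0.634 -3.098 6.000

after link 1: o_1 = (0.8660, -0.5000, 4.0000)
after link 2: o_2 = (0.8660, -0.5000, 4.0000)
after link 3: o_3 = (-0.6340, -3.0981, 6.0000)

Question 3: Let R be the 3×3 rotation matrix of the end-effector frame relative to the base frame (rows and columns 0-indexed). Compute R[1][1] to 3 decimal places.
-0.500

End-effector y-axis (col 1 of R) = (0.8660,-0.5000,0.0000)
R[1][1] = -0.5000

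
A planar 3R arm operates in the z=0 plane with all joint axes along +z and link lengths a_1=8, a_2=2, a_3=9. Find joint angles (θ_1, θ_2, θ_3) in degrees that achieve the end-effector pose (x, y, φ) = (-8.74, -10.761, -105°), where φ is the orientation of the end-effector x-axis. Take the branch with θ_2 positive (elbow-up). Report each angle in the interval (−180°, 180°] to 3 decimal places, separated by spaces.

wrist centre = target − a_3·(cos φ, sin φ) = (-6.4106, -2.0677)
cos θ_2 = (45.3714−8²−2²)/(2·8·2) = -0.7071; θ_2 = 135.0030° (elbow-up)
β = atan2(-2.0677,-6.4106) = -162.1235°; ψ = atan2(1.4141,6.5857) = 12.1190°
θ_1 = β − ψ = -174.2426°
θ_3 = φ − θ_1 − θ_2 = -65.7604° (wrapped to (-180°,180°])

-174.243 135.003 -65.760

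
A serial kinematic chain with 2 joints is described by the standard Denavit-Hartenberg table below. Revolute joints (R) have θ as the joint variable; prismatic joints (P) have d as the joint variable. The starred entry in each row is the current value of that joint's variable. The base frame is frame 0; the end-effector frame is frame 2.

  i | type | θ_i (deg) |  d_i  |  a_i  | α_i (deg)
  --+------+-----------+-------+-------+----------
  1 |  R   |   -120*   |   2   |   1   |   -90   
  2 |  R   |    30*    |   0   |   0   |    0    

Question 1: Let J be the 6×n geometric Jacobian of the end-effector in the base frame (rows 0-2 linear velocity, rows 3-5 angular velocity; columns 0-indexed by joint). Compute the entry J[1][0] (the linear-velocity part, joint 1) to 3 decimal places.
-0.500

axis z_0 = ẑ; lever o_n−o_0 = (-0.5000,-0.8660,2.0000)
cross product → J_v[:, 0] = (0.8660,-0.5000,0.0000)
J_ω[:, 0] = z_0
entry J[1][0] = -0.5000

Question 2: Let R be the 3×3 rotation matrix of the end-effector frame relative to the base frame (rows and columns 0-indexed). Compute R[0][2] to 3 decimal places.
End-effector z-axis (col 2 of R) = (0.8660,-0.5000,0.0000)
R[0][2] = 0.8660

0.866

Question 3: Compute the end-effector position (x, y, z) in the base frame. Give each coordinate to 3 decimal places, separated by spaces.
-0.500 -0.866 2.000

after link 1: o_1 = (-0.5000, -0.8660, 2.0000)
after link 2: o_2 = (-0.5000, -0.8660, 2.0000)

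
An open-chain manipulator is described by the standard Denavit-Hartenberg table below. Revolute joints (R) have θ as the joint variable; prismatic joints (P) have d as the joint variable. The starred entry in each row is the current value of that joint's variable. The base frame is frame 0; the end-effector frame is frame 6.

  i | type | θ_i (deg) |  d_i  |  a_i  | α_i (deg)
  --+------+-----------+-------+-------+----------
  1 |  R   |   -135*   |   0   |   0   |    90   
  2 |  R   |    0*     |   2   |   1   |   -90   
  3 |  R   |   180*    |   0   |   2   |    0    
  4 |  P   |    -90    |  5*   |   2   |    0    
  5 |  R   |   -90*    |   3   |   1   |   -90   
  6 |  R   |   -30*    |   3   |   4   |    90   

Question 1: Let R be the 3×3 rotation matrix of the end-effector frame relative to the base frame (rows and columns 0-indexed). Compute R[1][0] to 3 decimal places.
-0.612

End-effector x-axis (col 0 of R) = (-0.6124,-0.6124,0.5000)
R[1][0] = -0.6124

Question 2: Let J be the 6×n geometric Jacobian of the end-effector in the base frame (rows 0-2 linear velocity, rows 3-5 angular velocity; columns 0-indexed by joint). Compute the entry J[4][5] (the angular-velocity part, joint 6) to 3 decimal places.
axis z_5 = (0.7071,-0.7071,0.0000); lever o_n−o_5 = (-0.3282,-4.5708,2.0000)
cross product → J_v[:, 5] = (-1.4142,-1.4142,-3.4641)
J_ω[:, 5] = z_5
entry J[4][5] = -0.7071

-0.707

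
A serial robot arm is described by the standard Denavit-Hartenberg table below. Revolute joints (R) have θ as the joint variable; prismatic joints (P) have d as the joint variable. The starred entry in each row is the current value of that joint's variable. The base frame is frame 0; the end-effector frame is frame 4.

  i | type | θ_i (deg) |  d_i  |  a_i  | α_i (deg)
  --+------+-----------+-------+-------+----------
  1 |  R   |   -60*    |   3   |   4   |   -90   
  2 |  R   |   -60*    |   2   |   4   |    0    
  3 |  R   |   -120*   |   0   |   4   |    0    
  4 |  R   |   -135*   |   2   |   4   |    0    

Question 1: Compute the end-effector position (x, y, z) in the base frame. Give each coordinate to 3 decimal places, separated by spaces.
after link 1: o_1 = (2.0000, -3.4641, 3.0000)
after link 2: o_2 = (4.7321, -4.1962, 6.4641)
after link 3: o_3 = (2.7321, -0.7321, 6.4641)
after link 4: o_4 = (5.8783, -2.1815, 3.6357)

5.878 -2.182 3.636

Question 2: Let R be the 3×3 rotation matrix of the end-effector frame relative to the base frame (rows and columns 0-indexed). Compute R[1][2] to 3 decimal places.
End-effector z-axis (col 2 of R) = (0.8660,0.5000,0.0000)
R[1][2] = 0.5000

0.500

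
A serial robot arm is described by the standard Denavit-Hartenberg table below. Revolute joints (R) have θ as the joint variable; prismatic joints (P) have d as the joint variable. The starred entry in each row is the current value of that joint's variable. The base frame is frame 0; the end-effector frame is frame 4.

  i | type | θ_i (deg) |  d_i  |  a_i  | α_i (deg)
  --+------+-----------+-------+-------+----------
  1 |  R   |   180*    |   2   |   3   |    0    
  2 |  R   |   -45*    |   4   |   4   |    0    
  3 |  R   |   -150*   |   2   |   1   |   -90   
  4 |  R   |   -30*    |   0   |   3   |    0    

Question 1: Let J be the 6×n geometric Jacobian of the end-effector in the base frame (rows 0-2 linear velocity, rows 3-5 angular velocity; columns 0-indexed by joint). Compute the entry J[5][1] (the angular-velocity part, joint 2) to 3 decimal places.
axis z_1 = (0.0000,0.0000,1.0000); lever o_n−o_1 = (0.6470,1.8972,7.5000)
cross product → J_v[:, 1] = (-1.8972,0.6470,0.0000)
J_ω[:, 1] = z_1
entry J[5][1] = 1.0000

1.000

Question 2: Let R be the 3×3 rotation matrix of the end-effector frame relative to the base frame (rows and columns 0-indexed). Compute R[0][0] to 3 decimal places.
0.837

End-effector x-axis (col 0 of R) = (0.8365,-0.2241,0.5000)
R[0][0] = 0.8365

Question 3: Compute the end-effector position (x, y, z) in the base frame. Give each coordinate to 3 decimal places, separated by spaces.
-2.353 1.897 9.500

after link 1: o_1 = (-3.0000, 0.0000, 2.0000)
after link 2: o_2 = (-5.8284, 2.8284, 6.0000)
after link 3: o_3 = (-4.8625, 2.5696, 8.0000)
after link 4: o_4 = (-2.3530, 1.8972, 9.5000)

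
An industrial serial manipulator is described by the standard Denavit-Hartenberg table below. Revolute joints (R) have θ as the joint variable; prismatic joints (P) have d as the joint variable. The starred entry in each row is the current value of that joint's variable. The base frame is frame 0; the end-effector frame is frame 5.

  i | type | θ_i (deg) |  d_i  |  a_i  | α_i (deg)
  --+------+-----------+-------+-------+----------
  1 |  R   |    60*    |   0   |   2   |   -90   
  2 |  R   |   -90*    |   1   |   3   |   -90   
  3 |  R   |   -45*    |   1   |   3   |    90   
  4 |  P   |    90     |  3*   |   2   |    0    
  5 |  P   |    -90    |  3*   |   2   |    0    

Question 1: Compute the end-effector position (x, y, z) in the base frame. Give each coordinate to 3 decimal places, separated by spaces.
-5.102 8.719 2.293

after link 1: o_1 = (1.0000, 1.7321, 0.0000)
after link 2: o_2 = (0.1340, 2.2321, 3.0000)
after link 3: o_3 = (-1.2031, 4.1587, 5.1213)
after link 4: o_4 = (-2.0403, 6.9514, 3.0000)
after link 5: o_5 = (-5.1021, 8.7192, 2.2929)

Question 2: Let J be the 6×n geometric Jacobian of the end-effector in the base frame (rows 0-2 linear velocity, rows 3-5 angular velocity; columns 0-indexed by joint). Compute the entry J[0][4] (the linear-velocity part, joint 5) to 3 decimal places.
prismatic axis z_4 = (-0.6124,0.3536,-0.7071)
J_v[:, 4] = z_4; J_ω[:, 4] = (0,0,0)
entry J[0][4] = -0.6124

-0.612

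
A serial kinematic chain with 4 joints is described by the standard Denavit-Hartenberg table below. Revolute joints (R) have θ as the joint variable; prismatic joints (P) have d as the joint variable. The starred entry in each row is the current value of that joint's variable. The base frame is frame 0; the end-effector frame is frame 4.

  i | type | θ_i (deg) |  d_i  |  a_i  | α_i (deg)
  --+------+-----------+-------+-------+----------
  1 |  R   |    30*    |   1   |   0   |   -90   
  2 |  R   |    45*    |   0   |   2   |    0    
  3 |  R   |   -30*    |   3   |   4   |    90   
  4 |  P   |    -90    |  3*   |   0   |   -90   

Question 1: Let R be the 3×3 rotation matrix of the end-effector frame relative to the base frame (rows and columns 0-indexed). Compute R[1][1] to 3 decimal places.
-0.129

End-effector y-axis (col 1 of R) = (-0.2241,-0.1294,-0.9659)
R[1][1] = -0.1294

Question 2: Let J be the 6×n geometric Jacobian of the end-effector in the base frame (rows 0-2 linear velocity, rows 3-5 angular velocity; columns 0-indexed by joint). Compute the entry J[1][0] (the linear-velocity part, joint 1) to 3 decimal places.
axis z_0 = ẑ; lever o_n−o_0 = (3.7432,5.6253,1.4483)
cross product → J_v[:, 0] = (-5.6253,3.7432,0.0000)
J_ω[:, 0] = z_0
entry J[1][0] = 3.7432

3.743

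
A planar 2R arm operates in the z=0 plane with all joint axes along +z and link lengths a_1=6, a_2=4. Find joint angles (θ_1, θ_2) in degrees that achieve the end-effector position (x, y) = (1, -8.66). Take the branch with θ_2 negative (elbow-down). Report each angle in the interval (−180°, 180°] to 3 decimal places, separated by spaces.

-59.998 -60.006

cos θ_2 = (75.9956−6²−4²)/(2·6·4) = 0.4999; θ_2 = -60.0061° (elbow-down)
β = atan2(-8.6600,1.0000) = -83.4130°; ψ = atan2(-3.4643,7.9996) = -23.4155°
θ_1 = β − ψ = -59.9976°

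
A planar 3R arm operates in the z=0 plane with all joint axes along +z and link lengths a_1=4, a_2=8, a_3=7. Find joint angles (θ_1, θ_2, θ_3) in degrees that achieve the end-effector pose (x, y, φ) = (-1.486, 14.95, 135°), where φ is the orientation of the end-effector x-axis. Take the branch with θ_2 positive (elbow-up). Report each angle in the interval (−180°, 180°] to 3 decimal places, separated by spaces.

30.004 59.997 44.999

wrist centre = target − a_3·(cos φ, sin φ) = (3.4637, 10.0003)
cos θ_2 = (112.0026−4²−8²)/(2·4·8) = 0.5000; θ_2 = 59.9973° (elbow-up)
β = atan2(10.0003,3.4637) = 70.8957°; ψ = atan2(6.9280,8.0003) = 40.8915°
θ_1 = β − ψ = 30.0042°
θ_3 = φ − θ_1 − θ_2 = 44.9985° (wrapped to (-180°,180°])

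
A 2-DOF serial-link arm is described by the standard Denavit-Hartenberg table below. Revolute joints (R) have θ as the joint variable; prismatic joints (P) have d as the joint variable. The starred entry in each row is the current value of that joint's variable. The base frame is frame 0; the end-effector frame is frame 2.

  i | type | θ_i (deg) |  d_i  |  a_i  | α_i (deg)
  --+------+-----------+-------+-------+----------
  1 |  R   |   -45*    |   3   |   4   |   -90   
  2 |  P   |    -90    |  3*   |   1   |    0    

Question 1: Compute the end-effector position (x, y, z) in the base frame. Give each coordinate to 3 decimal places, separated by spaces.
4.950 -0.707 4.000

after link 1: o_1 = (2.8284, -2.8284, 3.0000)
after link 2: o_2 = (4.9497, -0.7071, 4.0000)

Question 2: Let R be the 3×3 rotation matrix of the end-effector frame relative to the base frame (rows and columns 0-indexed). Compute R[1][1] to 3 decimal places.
End-effector y-axis (col 1 of R) = (0.7071,-0.7071,-0.0000)
R[1][1] = -0.7071

-0.707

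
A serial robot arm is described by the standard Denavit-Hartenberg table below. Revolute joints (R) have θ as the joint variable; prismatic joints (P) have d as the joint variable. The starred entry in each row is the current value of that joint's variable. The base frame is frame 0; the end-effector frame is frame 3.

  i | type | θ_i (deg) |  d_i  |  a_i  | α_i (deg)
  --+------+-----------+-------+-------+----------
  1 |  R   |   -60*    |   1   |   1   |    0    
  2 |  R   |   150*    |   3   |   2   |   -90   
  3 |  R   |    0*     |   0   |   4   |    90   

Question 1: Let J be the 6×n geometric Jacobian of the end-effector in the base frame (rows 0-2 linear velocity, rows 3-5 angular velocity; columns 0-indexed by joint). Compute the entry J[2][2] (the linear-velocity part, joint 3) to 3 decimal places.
axis z_2 = (-1.0000,-0.0000,0.0000); lever o_n−o_2 = (-0.0000,4.0000,0.0000)
cross product → J_v[:, 2] = (-0.0000,-0.0000,-4.0000)
J_ω[:, 2] = z_2
entry J[2][2] = -4.0000

-4.000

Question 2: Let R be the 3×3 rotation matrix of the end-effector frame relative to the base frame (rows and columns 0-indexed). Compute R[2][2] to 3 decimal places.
End-effector z-axis (col 2 of R) = (0.0000,-0.0000,1.0000)
R[2][2] = 1.0000

1.000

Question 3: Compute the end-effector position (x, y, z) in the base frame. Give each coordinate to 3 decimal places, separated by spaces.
after link 1: o_1 = (0.5000, -0.8660, 1.0000)
after link 2: o_2 = (0.5000, 1.1340, 4.0000)
after link 3: o_3 = (0.5000, 5.1340, 4.0000)

0.500 5.134 4.000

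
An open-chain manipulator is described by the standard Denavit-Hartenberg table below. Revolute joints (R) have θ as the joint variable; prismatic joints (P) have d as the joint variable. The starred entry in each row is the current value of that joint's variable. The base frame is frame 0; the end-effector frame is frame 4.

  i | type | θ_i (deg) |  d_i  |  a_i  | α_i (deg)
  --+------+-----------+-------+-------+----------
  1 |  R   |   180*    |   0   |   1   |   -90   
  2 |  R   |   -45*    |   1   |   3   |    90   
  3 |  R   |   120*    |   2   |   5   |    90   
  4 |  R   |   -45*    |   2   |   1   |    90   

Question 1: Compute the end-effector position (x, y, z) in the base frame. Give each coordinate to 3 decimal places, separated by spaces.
after link 1: o_1 = (-1.0000, 0.0000, 0.0000)
after link 2: o_2 = (-3.1213, -1.0000, 2.1213)
after link 3: o_3 = (0.0607, -5.3301, 1.7678)
after link 4: o_4 = (-1.4141, -6.9425, 2.2425)

-1.414 -6.942 2.243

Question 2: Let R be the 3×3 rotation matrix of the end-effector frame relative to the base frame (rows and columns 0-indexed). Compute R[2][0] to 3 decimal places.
End-effector x-axis (col 0 of R) = (-0.2500,-0.6124,-0.7500)
R[2][0] = -0.7500

-0.750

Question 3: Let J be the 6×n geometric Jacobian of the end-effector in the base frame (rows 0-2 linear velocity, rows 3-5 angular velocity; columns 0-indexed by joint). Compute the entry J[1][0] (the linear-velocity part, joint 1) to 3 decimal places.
axis z_0 = ẑ; lever o_n−o_0 = (-1.4141,-6.9425,2.2425)
cross product → J_v[:, 0] = (6.9425,-1.4141,0.0000)
J_ω[:, 0] = z_0
entry J[1][0] = -1.4141

-1.414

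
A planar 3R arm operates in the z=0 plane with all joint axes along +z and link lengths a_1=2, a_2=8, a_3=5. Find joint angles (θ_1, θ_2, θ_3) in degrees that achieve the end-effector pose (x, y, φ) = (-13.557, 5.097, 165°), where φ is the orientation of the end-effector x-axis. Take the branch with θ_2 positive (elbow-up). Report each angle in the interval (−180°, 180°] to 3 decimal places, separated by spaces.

120.002 44.996 0.002

wrist centre = target − a_3·(cos φ, sin φ) = (-8.7274, 3.8029)
cos θ_2 = (90.6291−2²−8²)/(2·2·8) = 0.7072; θ_2 = 44.9958° (elbow-up)
β = atan2(3.8029,-8.7274) = 156.4551°; ψ = atan2(5.6564,7.6573) = 36.4533°
θ_1 = β − ψ = 120.0018°
θ_3 = φ − θ_1 − θ_2 = 0.0025° (wrapped to (-180°,180°])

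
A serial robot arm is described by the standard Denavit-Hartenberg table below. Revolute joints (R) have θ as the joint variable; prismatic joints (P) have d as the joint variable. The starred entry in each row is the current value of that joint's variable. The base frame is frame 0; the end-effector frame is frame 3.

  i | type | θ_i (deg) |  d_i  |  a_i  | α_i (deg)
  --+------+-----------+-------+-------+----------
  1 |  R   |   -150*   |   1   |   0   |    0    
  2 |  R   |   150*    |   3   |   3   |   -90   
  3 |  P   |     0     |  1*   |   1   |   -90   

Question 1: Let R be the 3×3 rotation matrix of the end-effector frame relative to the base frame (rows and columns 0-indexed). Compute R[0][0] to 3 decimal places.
End-effector x-axis (col 0 of R) = (1.0000,0.0000,0.0000)
R[0][0] = 1.0000

1.000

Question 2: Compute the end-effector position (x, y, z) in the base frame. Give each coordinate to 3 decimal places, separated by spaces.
4.000 1.000 4.000

after link 1: o_1 = (0.0000, 0.0000, 1.0000)
after link 2: o_2 = (3.0000, 0.0000, 4.0000)
after link 3: o_3 = (4.0000, 1.0000, 4.0000)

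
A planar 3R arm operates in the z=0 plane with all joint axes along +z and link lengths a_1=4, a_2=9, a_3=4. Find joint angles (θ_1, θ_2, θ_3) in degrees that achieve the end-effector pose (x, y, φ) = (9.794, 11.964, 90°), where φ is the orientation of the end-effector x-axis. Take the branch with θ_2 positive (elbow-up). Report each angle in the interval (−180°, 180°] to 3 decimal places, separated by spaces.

wrist centre = target − a_3·(cos φ, sin φ) = (9.7940, 7.9640)
cos θ_2 = (159.3477−4²−9²)/(2·4·9) = 0.8659; θ_2 = 30.0097° (elbow-up)
β = atan2(7.9640,9.7940) = 39.1163°; ψ = atan2(4.5013,11.7935) = 20.8908°
θ_1 = β − ψ = 18.2255°
θ_3 = φ − θ_1 − θ_2 = 41.7648° (wrapped to (-180°,180°])

18.226 30.010 41.765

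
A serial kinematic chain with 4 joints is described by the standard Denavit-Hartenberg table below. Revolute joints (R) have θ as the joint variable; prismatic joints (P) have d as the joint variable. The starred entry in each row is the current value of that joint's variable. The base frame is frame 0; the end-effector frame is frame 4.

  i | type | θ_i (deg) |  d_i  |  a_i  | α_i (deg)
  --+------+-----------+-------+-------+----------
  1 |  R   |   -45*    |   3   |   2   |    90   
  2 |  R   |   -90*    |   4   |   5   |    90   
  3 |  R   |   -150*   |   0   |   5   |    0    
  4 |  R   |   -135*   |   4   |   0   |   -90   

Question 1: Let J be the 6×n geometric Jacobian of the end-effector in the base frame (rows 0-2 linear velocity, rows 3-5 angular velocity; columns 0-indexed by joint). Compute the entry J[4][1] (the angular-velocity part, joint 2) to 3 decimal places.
-0.707

axis z_1 = (-0.7071,-0.7071,0.0000); lever o_n−o_1 = (-3.8891,1.7678,-0.6699)
cross product → J_v[:, 1] = (0.4737,-0.4737,-4.0000)
J_ω[:, 1] = z_1
entry J[4][1] = -0.7071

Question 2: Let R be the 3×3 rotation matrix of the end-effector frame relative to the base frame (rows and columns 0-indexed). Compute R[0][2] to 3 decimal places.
-0.183

End-effector z-axis (col 2 of R) = (-0.1830,-0.1830,0.9659)
R[0][2] = -0.1830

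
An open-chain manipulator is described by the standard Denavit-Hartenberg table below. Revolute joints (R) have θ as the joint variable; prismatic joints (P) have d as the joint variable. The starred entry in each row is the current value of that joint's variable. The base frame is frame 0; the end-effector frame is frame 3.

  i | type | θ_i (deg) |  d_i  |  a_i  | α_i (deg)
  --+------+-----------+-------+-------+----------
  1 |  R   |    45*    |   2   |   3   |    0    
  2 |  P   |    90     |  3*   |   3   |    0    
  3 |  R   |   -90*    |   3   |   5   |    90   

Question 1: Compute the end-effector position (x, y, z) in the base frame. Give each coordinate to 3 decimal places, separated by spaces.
3.536 7.778 8.000

after link 1: o_1 = (2.1213, 2.1213, 2.0000)
after link 2: o_2 = (0.0000, 4.2426, 5.0000)
after link 3: o_3 = (3.5355, 7.7782, 8.0000)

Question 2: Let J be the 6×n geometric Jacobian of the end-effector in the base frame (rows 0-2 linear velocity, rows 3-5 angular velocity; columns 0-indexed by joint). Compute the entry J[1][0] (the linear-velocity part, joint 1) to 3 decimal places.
3.536

axis z_0 = ẑ; lever o_n−o_0 = (3.5355,7.7782,8.0000)
cross product → J_v[:, 0] = (-7.7782,3.5355,0.0000)
J_ω[:, 0] = z_0
entry J[1][0] = 3.5355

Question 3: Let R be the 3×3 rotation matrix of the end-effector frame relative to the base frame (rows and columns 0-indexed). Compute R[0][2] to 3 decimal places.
End-effector z-axis (col 2 of R) = (0.7071,-0.7071,0.0000)
R[0][2] = 0.7071

0.707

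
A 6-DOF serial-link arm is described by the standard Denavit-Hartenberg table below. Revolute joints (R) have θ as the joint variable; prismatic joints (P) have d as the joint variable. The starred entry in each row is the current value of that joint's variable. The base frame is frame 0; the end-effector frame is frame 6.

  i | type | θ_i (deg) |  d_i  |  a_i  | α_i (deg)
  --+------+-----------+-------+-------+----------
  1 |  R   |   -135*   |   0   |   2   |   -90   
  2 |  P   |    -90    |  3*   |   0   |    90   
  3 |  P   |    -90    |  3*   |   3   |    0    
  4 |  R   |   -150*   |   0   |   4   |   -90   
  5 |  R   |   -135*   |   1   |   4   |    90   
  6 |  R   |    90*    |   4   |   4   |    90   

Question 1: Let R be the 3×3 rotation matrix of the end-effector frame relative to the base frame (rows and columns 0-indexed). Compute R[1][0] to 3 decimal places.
0.354

End-effector x-axis (col 0 of R) = (-0.3536,0.3536,-0.8660)
R[1][0] = 0.3536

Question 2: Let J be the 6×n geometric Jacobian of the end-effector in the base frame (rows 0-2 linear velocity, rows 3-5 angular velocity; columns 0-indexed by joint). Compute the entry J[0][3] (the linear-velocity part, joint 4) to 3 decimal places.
-2.476

axis z_3 = (0.7071,0.7071,0.0000); lever o_n−o_3 = (-2.7824,2.7824,-3.5017)
cross product → J_v[:, 3] = (-2.4761,2.4761,3.9349)
J_ω[:, 3] = z_3
entry J[0][3] = -2.4761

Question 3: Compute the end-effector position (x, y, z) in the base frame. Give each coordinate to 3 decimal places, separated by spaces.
after link 1: o_1 = (-1.4142, -1.4142, 0.0000)
after link 2: o_2 = (0.7071, -3.5355, 0.0000)
after link 3: o_3 = (0.7071, 0.7071, 0.0000)
after link 4: o_4 = (3.1566, -1.7424, -2.0000)
after link 5: o_5 = (3.0710, 2.3432, -1.4518)
after link 6: o_6 = (-2.0753, 3.4895, -3.5017)

-2.075 3.489 -3.502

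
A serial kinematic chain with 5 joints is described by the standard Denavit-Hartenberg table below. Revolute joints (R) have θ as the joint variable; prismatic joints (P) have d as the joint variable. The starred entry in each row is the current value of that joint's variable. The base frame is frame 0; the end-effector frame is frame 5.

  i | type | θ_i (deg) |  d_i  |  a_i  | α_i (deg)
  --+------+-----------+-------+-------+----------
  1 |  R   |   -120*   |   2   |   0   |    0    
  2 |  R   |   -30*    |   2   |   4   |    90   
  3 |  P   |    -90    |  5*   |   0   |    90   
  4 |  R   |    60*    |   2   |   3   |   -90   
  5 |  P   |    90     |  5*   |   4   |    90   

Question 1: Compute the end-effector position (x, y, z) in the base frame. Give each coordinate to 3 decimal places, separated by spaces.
-10.245 5.745 6.830

after link 1: o_1 = (0.0000, 0.0000, 2.0000)
after link 2: o_2 = (-3.4641, -2.0000, 4.0000)
after link 3: o_3 = (-5.9641, 2.3301, 4.0000)
after link 4: o_4 = (-5.5311, 5.5801, 2.5000)
after link 5: o_5 = (-10.2452, 5.7452, 6.8301)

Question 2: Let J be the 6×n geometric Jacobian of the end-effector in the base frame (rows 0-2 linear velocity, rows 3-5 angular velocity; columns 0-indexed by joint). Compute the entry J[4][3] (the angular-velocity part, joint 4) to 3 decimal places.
axis z_3 = (0.8660,0.5000,-0.0000); lever o_n−o_3 = (-4.2811,3.4151,2.8301)
cross product → J_v[:, 3] = (1.4151,-2.4510,5.0981)
J_ω[:, 3] = z_3
entry J[4][3] = 0.5000

0.500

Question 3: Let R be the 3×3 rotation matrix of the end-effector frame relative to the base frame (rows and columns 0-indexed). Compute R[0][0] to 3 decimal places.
End-effector x-axis (col 0 of R) = (-0.8660,-0.5000,0.0000)
R[0][0] = -0.8660

-0.866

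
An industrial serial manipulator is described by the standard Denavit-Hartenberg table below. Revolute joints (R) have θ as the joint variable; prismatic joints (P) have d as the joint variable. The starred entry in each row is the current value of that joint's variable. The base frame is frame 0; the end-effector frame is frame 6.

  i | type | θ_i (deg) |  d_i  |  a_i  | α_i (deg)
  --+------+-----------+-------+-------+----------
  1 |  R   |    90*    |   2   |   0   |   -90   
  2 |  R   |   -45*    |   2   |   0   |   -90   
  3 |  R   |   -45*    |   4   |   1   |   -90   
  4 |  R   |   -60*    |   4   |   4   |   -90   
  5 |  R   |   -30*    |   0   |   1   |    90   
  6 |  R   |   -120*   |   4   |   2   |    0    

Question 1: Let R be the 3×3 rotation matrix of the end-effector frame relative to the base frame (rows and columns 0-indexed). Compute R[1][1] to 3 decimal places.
End-effector y-axis (col 1 of R) = (0.3472,0.8236,-0.4486)
R[1][1] = 0.8236

0.824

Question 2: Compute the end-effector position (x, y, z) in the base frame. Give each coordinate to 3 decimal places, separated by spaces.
after link 1: o_1 = (0.0000, 0.0000, 2.0000)
after link 2: o_2 = (-2.0000, 0.0000, 2.0000)
after link 3: o_3 = (-2.7071, 3.3284, -0.3284)
after link 4: o_4 = (-1.2929, 8.7779, 0.2221)
after link 5: o_5 = (-1.2455, 9.7748, 0.1583)
after link 6: o_6 = (2.9244, 8.6476, 1.3165)

2.924 8.648 1.317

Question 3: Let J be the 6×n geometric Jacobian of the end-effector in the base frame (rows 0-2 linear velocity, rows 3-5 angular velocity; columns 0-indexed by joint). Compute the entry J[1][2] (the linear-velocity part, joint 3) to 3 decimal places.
-3.482

axis z_2 = (-0.0000,0.7071,-0.7071); lever o_n−o_2 = (4.9244,8.6476,-0.6835)
cross product → J_v[:, 2] = (5.6315,-3.4821,-3.4821)
J_ω[:, 2] = z_2
entry J[1][2] = -3.4821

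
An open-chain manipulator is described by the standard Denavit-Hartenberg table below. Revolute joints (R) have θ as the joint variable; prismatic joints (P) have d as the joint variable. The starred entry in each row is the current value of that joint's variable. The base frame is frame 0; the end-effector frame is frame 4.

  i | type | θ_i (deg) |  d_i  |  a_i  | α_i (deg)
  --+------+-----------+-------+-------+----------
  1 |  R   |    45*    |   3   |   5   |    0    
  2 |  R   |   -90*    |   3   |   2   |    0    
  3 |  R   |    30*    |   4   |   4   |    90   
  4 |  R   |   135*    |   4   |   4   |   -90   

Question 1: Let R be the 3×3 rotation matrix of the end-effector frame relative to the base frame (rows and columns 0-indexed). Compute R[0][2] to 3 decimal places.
-0.683

End-effector z-axis (col 2 of R) = (-0.6830,0.1830,-0.7071)
R[0][2] = -0.6830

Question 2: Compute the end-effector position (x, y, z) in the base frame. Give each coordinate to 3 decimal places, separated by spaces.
after link 1: o_1 = (3.5355, 3.5355, 3.0000)
after link 2: o_2 = (4.9497, 2.1213, 6.0000)
after link 3: o_3 = (8.8135, 1.0860, 10.0000)
after link 4: o_4 = (5.0461, -2.0456, 12.8284)

5.046 -2.046 12.828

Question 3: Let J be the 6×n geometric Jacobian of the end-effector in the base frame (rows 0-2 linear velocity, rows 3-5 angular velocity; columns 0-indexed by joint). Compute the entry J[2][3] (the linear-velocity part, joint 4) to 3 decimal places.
-2.828

axis z_3 = (-0.2588,-0.9659,0.0000); lever o_n−o_3 = (-3.7673,-3.1317,2.8284)
cross product → J_v[:, 3] = (-2.7321,0.7321,-2.8284)
J_ω[:, 3] = z_3
entry J[2][3] = -2.8284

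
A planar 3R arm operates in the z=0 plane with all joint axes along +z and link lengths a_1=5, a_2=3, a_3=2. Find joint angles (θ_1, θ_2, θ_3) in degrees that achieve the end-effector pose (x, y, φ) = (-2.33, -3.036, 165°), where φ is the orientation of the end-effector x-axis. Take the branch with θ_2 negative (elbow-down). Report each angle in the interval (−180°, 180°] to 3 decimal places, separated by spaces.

wrist centre = target − a_3·(cos φ, sin φ) = (-0.3981, -3.5536)
cos θ_2 = (12.7869−5²−3²)/(2·5·3) = -0.7071; θ_2 = -134.9998° (elbow-down)
β = atan2(-3.5536,-0.3981) = -96.3927°; ψ = atan2(-2.1213,2.8787) = -36.3868°
θ_1 = β − ψ = -60.0059°
θ_3 = φ − θ_1 − θ_2 = 0.0058° (wrapped to (-180°,180°])

-60.006 -135.000 0.006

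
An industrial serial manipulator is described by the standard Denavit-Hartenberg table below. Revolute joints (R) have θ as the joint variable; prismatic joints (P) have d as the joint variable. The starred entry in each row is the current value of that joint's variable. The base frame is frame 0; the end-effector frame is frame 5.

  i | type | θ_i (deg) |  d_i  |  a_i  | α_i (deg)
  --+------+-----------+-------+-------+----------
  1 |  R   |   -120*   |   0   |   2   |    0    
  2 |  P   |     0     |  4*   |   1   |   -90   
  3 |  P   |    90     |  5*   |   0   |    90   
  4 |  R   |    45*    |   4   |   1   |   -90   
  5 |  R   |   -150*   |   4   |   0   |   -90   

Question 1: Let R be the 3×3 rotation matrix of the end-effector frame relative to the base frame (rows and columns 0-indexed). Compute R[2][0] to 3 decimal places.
End-effector x-axis (col 0 of R) = (-0.7803,-0.1268,0.6124)
R[2][0] = 0.6124

0.612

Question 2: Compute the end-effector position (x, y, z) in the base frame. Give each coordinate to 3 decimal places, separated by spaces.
after link 1: o_1 = (-1.0000, -1.7321, 0.0000)
after link 2: o_2 = (-1.5000, -2.5981, 4.0000)
after link 3: o_3 = (2.8301, -5.0981, 4.0000)
after link 4: o_4 = (1.4425, -8.9157, 3.2929)
after link 5: o_5 = (3.8920, -10.3299, 6.1213)

3.892 -10.330 6.121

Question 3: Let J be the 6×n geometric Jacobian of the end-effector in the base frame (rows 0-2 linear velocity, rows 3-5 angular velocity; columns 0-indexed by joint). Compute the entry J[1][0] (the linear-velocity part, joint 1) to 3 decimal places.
3.892

axis z_0 = ẑ; lever o_n−o_0 = (3.8920,-10.3299,6.1213)
cross product → J_v[:, 0] = (10.3299,3.8920,-0.0000)
J_ω[:, 0] = z_0
entry J[1][0] = 3.8920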